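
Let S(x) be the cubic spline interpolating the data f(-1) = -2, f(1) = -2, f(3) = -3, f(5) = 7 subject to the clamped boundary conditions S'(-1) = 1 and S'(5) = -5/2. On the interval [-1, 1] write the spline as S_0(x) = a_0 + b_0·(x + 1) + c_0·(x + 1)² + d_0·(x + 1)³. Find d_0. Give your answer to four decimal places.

-0.1833

Put M_i = S'' at the i-th knot. Here h = (2, 2, 2) and Δ = (0, -1/2, 5), so the interior equations h_(i-1)·M_(i-1) + 2(h_(i-1)+h_i)·M_i + h_i·M_(i+1) = 6(Δ_i − Δ_(i-1)) read
  2·M_0 + 8·M_1 + 2·M_2 = 6(Δ_1 - Δ_0) = -3
  2·M_1 + 8·M_2 + 2·M_3 = 6(Δ_2 - Δ_1) = 33
Clamped end conditions give two more equations: 2h_0·M_0 + h_0·M_1 = 6(Δ_0 - S'(-1)) = -6 and h_2·M_2 + 2h_2·M_3 = 6(S'(5) - Δ_2) = -45.
Forward elimination and back-substitution give M_0 = -4/15, M_1 = -37/15, M_2 = 259/30, M_3 = -467/30.
On [-1, 1], with S_0(x) = a_0 + b_0·(x + 1) + c_0·(x + 1)² + d_0·(x + 1)³: c_0 = M_0/2 = -2/15, d_0 = (M_1 - M_0)/(6h_0) = -11/60, b_0 = Δ_0 - h_0(2M_0 + M_1)/6 = 1.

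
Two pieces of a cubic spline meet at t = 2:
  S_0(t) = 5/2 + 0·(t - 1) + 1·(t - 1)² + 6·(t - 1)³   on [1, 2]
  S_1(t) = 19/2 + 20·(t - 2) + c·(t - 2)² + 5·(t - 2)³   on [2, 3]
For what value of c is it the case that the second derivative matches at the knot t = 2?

S_0''(t) = 2 + 36·(t - 1), so S_0''(2) = 38. On the right, S_1''(2) = 2c, so c = 19.

19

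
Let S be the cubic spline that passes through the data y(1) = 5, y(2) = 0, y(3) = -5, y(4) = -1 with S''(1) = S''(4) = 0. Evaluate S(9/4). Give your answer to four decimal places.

-1.6156

Put m_i = S'' at the i-th knot. Here h = (1, 1, 1) and Δ = (-5, -5, 4), so the interior equations h_(i-1)·m_(i-1) + 2(h_(i-1)+h_i)·m_i + h_i·m_(i+1) = 6(Δ_i − Δ_(i-1)) read
  1·m_0 + 4·m_1 + 1·m_2 = 6(Δ_1 - Δ_0) = 0
  1·m_1 + 4·m_2 + 1·m_3 = 6(Δ_2 - Δ_1) = 54
Natural end conditions: m_0 = m_3 = 0.
Solving: m_0 = 0, m_1 = -18/5, m_2 = 72/5, m_3 = 0.
On [2, 3], S(x) = 0 - 31/5·(x - 2) - 9/5·(x - 2)² + 3·(x - 2)³.
With (x - 2) = 1/4: S(9/4) = -517/320.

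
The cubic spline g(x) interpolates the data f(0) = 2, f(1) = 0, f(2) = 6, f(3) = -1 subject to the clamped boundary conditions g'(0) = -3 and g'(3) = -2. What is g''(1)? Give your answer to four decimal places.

Let M_i = g''(x_i). Step sizes h_i = 1, 1, 1; slopes of the chords Δ_i = (y_(i+1) - y_i)/h_i = -2, 6, -7.
  1·M_0 + 4·M_1 + 1·M_2 = 6(Δ_1 - Δ_0) = 48
  1·M_1 + 4·M_2 + 1·M_3 = 6(Δ_2 - Δ_1) = -78
Clamped end conditions give two more equations: 2h_0·M_0 + h_0·M_1 = 6(Δ_0 - g'(0)) = 6 and h_2·M_2 + 2h_2·M_3 = 6(g'(3) - Δ_2) = 30.
Solving the tridiagonal system: M_0 = -122/15, M_1 = 334/15, M_2 = -494/15, M_3 = 472/15.

22.2667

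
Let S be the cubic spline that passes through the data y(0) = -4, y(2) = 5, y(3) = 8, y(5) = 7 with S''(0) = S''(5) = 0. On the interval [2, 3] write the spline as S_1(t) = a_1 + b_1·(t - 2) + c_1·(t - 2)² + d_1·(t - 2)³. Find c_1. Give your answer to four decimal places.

-0.4714

Write m_i for S''(x_i). With h_i = 2, 1, 2 and divided differences Δ_i = 9/2, 3, -1/2, the continuity of S' gives the tridiagonal system
  2·m_0 + 6·m_1 + 1·m_2 = 6(Δ_1 - Δ_0) = -9
  1·m_1 + 6·m_2 + 2·m_3 = 6(Δ_2 - Δ_1) = -21
Natural end conditions: m_0 = m_3 = 0.
Hence m_0 = 0, m_1 = -33/35, m_2 = -117/35, m_3 = 0.
On [2, 3], with S_1(t) = a_1 + b_1·(t - 2) + c_1·(t - 2)² + d_1·(t - 2)³: c_1 = m_1/2 = -33/70, d_1 = (m_2 - m_1)/(6h_1) = -2/5, b_1 = Δ_1 - h_1(2m_1 + m_2)/6 = 271/70.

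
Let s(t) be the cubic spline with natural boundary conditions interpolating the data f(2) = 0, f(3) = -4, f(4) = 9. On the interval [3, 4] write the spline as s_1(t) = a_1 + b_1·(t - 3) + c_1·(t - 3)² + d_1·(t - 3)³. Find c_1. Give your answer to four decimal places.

12.7500

Let m_i = s''(x_i). Step sizes h_i = 1, 1; slopes of the chords Δ_i = (y_(i+1) - y_i)/h_i = -4, 13.
  1·m_0 + 4·m_1 + 1·m_2 = 6(Δ_1 - Δ_0) = 102
Natural end conditions: m_0 = m_2 = 0.
Solving the tridiagonal system: m_0 = 0, m_1 = 51/2, m_2 = 0.
On [3, 4], with s_1(t) = a_1 + b_1·(t - 3) + c_1·(t - 3)² + d_1·(t - 3)³: c_1 = m_1/2 = 51/4, d_1 = (m_2 - m_1)/(6h_1) = -17/4, b_1 = Δ_1 - h_1(2m_1 + m_2)/6 = 9/2.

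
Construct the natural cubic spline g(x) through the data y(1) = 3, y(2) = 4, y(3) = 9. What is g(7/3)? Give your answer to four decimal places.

5.2963

Let M_i = g''(x_i). Step sizes h_i = 1, 1; slopes of the chords Δ_i = (y_(i+1) - y_i)/h_i = 1, 5.
  1·M_0 + 4·M_1 + 1·M_2 = 6(Δ_1 - Δ_0) = 24
Natural end conditions: M_0 = M_2 = 0.
Forward elimination and back-substitution give M_0 = 0, M_1 = 6, M_2 = 0.
On [2, 3], g(x) = 4 + 3·(x - 2) + 3·(x - 2)² - 1·(x - 2)³.
With (x - 2) = 1/3: g(7/3) = 143/27.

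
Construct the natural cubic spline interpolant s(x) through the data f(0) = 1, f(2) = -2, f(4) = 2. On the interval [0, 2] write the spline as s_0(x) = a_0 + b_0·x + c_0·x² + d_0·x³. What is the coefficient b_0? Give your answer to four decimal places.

-2.3750

With M_i denoting the second derivative at x_i, h_i = 2, 2, and Δ_i = (y_(i+1) − y_i)/h_i = -3/2, 2:
  2·M_0 + 8·M_1 + 2·M_2 = 6(Δ_1 - Δ_0) = 21
Natural end conditions: M_0 = M_2 = 0.
Solving the tridiagonal system: M_0 = 0, M_1 = 21/8, M_2 = 0.
On [0, 2], with s_0(x) = a_0 + b_0·x + c_0·x² + d_0·x³: c_0 = M_0/2 = 0, d_0 = (M_1 - M_0)/(6h_0) = 7/32, b_0 = Δ_0 - h_0(2M_0 + M_1)/6 = -19/8.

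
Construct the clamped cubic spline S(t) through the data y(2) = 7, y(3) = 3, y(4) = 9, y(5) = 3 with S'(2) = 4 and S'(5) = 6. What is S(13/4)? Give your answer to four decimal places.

With M_i denoting the second derivative at x_i, h_i = 1, 1, 1, and Δ_i = (y_(i+1) − y_i)/h_i = -4, 6, -6:
  1·M_0 + 4·M_1 + 1·M_2 = 6(Δ_1 - Δ_0) = 60
  1·M_1 + 4·M_2 + 1·M_3 = 6(Δ_2 - Δ_1) = -72
Clamped end conditions give two more equations: 2h_0·M_0 + h_0·M_1 = 6(Δ_0 - S'(2)) = -48 and h_2·M_2 + 2h_2·M_3 = 6(S'(5) - Δ_2) = 72.
Hence M_0 = -628/15, M_1 = 536/15, M_2 = -616/15, M_3 = 848/15.
On [3, 4], S(t) = 3 + 14/15·(t - 3) + 268/15·(t - 3)² - 64/5·(t - 3)³.
With (t - 3) = 1/4: S(13/4) = 83/20.

4.1500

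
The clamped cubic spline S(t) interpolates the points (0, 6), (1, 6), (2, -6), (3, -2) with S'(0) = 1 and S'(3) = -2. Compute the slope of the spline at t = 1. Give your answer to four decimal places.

-8.4000

Let m_i = S''(x_i). Step sizes h_i = 1, 1, 1; slopes of the chords Δ_i = (y_(i+1) - y_i)/h_i = 0, -12, 4.
  1·m_0 + 4·m_1 + 1·m_2 = 6(Δ_1 - Δ_0) = -72
  1·m_1 + 4·m_2 + 1·m_3 = 6(Δ_2 - Δ_1) = 96
Clamped end conditions give two more equations: 2h_0·m_0 + h_0·m_1 = 6(Δ_0 - S'(0)) = -6 and h_2·m_2 + 2h_2·m_3 = 6(S'(3) - Δ_2) = -36.
Hence m_0 = 64/5, m_1 = -158/5, m_2 = 208/5, m_3 = -194/5.
On [1, 2], S'(t) = b_1 + 2c_1·(t - 1) + 3d_1·(t - 1)² with b_1 = Δ_1 - h_1(2m_1 + m_2)/6 = -42/5, c_1 = m_1/2 = -79/5, d_1 = (m_2 - m_1)/(6h_1) = 61/5. So S'(1) = -42/5.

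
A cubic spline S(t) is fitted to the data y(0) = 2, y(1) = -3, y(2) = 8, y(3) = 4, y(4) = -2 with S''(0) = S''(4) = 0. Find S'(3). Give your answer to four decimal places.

-7.6429

With σ_i denoting the second derivative at x_i, h_i = 1, 1, 1, 1, and Δ_i = (y_(i+1) − y_i)/h_i = -5, 11, -4, -6:
  1·σ_0 + 4·σ_1 + 1·σ_2 = 6(Δ_1 - Δ_0) = 96
  1·σ_1 + 4·σ_2 + 1·σ_3 = 6(Δ_2 - Δ_1) = -90
  1·σ_2 + 4·σ_3 + 1·σ_4 = 6(Δ_3 - Δ_2) = -12
Natural end conditions: σ_0 = σ_4 = 0.
Solving: σ_0 = 0, σ_1 = 447/14, σ_2 = -222/7, σ_3 = 69/14, σ_4 = 0.
On [3, 4], S'(t) = b_3 + 2c_3·(t - 3) + 3d_3·(t - 3)² with b_3 = Δ_3 - h_3(2σ_3 + σ_4)/6 = -107/14, c_3 = σ_3/2 = 69/28, d_3 = (σ_4 - σ_3)/(6h_3) = -23/28. So S'(3) = -107/14.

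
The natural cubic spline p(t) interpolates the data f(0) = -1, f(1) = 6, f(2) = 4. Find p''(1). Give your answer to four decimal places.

-13.5000

Put m_i = p'' at the i-th knot. Here h = (1, 1) and Δ = (7, -2), so the interior equations h_(i-1)·m_(i-1) + 2(h_(i-1)+h_i)·m_i + h_i·m_(i+1) = 6(Δ_i − Δ_(i-1)) read
  1·m_0 + 4·m_1 + 1·m_2 = 6(Δ_1 - Δ_0) = -54
Natural end conditions: m_0 = m_2 = 0.
Solving: m_0 = 0, m_1 = -27/2, m_2 = 0.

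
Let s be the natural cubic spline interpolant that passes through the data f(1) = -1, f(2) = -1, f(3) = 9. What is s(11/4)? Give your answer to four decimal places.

5.9141

With M_i denoting the second derivative at x_i, h_i = 1, 1, and Δ_i = (y_(i+1) − y_i)/h_i = 0, 10:
  1·M_0 + 4·M_1 + 1·M_2 = 6(Δ_1 - Δ_0) = 60
Natural end conditions: M_0 = M_2 = 0.
Solving the tridiagonal system: M_0 = 0, M_1 = 15, M_2 = 0.
On [2, 3], s(x) = -1 + 5·(x - 2) + 15/2·(x - 2)² - 5/2·(x - 2)³.
With (x - 2) = 3/4: s(11/4) = 757/128.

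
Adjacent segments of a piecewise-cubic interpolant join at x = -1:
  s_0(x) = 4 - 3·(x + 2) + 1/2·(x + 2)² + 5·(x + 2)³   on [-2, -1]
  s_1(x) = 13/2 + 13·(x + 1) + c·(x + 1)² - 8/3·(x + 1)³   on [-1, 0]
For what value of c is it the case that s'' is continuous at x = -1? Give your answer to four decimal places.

15.5000

s_0''(x) = 1 + 30·(x + 2), so s_0''(-1) = 31. On the right, s_1''(-1) = 2c, so c = 31/2.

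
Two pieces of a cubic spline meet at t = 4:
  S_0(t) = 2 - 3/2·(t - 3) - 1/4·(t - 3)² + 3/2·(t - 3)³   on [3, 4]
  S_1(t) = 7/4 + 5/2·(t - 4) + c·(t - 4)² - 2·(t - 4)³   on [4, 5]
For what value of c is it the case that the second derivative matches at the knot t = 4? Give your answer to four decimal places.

4.2500

S_0''(t) = -1/2 + 9·(t - 3), so S_0''(4) = 17/2. On the right, S_1''(4) = 2c, so c = 17/4.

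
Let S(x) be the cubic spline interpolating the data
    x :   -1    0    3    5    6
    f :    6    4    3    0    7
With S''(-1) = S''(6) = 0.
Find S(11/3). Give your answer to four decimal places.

Let m_i = S''(x_i). Step sizes h_i = 1, 3, 2, 1; slopes of the chords Δ_i = (y_(i+1) - y_i)/h_i = -2, -1/3, -3/2, 7.
  1·m_0 + 8·m_1 + 3·m_2 = 6(Δ_1 - Δ_0) = 10
  3·m_1 + 10·m_2 + 2·m_3 = 6(Δ_2 - Δ_1) = -7
  2·m_2 + 6·m_3 + 1·m_4 = 6(Δ_3 - Δ_2) = 51
Natural end conditions: m_0 = m_4 = 0.
Hence m_0 = 0, m_1 = 496/197, m_2 = -666/197, m_3 = 3793/394, m_4 = 0.
On [3, 5], S(x) = 3 - 1451/591·(x - 3) - 333/197·(x - 3)² + 5125/4728·(x - 3)³.
With (x - 3) = 2/3: S(11/3) = 14890/15957.

0.9331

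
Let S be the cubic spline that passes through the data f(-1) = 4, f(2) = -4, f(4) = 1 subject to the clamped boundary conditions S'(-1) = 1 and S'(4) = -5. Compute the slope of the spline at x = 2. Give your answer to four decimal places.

1.9500

Let σ_i = S''(x_i). Step sizes h_i = 3, 2; slopes of the chords Δ_i = (y_(i+1) - y_i)/h_i = -8/3, 5/2.
  3·σ_0 + 10·σ_1 + 2·σ_2 = 6(Δ_1 - Δ_0) = 31
Clamped end conditions give two more equations: 2h_0·σ_0 + h_0·σ_1 = 6(Δ_0 - S'(-1)) = -22 and h_1·σ_1 + 2h_1·σ_2 = 6(S'(4) - Δ_1) = -45.
Solving the tridiagonal system: σ_0 = -239/30, σ_1 = 43/5, σ_2 = -311/20.
On [2, 4], S'(x) = b_1 + 2c_1·(x - 2) + 3d_1·(x - 2)² with b_1 = Δ_1 - h_1(2σ_1 + σ_2)/6 = 39/20, c_1 = σ_1/2 = 43/10, d_1 = (σ_2 - σ_1)/(6h_1) = -161/80. So S'(2) = 39/20.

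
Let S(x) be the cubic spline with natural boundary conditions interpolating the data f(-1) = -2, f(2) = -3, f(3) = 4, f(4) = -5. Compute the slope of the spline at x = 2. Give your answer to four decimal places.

8.4409

Write m_i for S''(x_i). With h_i = 3, 1, 1 and divided differences Δ_i = -1/3, 7, -9, the continuity of S' gives the tridiagonal system
  3·m_0 + 8·m_1 + 1·m_2 = 6(Δ_1 - Δ_0) = 44
  1·m_1 + 4·m_2 + 1·m_3 = 6(Δ_2 - Δ_1) = -96
Natural end conditions: m_0 = m_3 = 0.
Forward elimination and back-substitution give m_0 = 0, m_1 = 272/31, m_2 = -812/31, m_3 = 0.
On [2, 3], S'(x) = b_1 + 2c_1·(x - 2) + 3d_1·(x - 2)² with b_1 = Δ_1 - h_1(2m_1 + m_2)/6 = 785/93, c_1 = m_1/2 = 136/31, d_1 = (m_2 - m_1)/(6h_1) = -542/93. So S'(2) = 785/93.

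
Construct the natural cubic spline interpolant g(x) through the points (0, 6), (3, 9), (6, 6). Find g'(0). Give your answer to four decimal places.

1.5000

Put σ_i = g'' at the i-th knot. Here h = (3, 3) and Δ = (1, -1), so the interior equations h_(i-1)·σ_(i-1) + 2(h_(i-1)+h_i)·σ_i + h_i·σ_(i+1) = 6(Δ_i − Δ_(i-1)) read
  3·σ_0 + 12·σ_1 + 3·σ_2 = 6(Δ_1 - Δ_0) = -12
Natural end conditions: σ_0 = σ_2 = 0.
Solving the tridiagonal system: σ_0 = 0, σ_1 = -1, σ_2 = 0.
On [0, 3], g'(x) = b_0 + 2c_0·x + 3d_0·x² with b_0 = Δ_0 - h_0(2σ_0 + σ_1)/6 = 3/2, c_0 = σ_0/2 = 0, d_0 = (σ_1 - σ_0)/(6h_0) = -1/18. So g'(0) = 3/2.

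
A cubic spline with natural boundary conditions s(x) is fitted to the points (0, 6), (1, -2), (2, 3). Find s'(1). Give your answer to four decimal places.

Let M_i = s''(x_i). Step sizes h_i = 1, 1; slopes of the chords Δ_i = (y_(i+1) - y_i)/h_i = -8, 5.
  1·M_0 + 4·M_1 + 1·M_2 = 6(Δ_1 - Δ_0) = 78
Natural end conditions: M_0 = M_2 = 0.
Hence M_0 = 0, M_1 = 39/2, M_2 = 0.
On [1, 2], s'(x) = b_1 + 2c_1·(x - 1) + 3d_1·(x - 1)² with b_1 = Δ_1 - h_1(2M_1 + M_2)/6 = -3/2, c_1 = M_1/2 = 39/4, d_1 = (M_2 - M_1)/(6h_1) = -13/4. So s'(1) = -3/2.

-1.5000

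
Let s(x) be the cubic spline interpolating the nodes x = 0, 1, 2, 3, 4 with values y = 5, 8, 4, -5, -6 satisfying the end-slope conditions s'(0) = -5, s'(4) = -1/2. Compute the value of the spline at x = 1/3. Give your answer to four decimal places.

Put M_i = s'' at the i-th knot. Here h = (1, 1, 1, 1) and Δ = (3, -4, -9, -1), so the interior equations h_(i-1)·M_(i-1) + 2(h_(i-1)+h_i)·M_i + h_i·M_(i+1) = 6(Δ_i − Δ_(i-1)) read
  1·M_0 + 4·M_1 + 1·M_2 = 6(Δ_1 - Δ_0) = -42
  1·M_1 + 4·M_2 + 1·M_3 = 6(Δ_2 - Δ_1) = -30
  1·M_2 + 4·M_3 + 1·M_4 = 6(Δ_3 - Δ_2) = 48
Clamped end conditions give two more equations: 2h_0·M_0 + h_0·M_1 = 6(Δ_0 - s'(0)) = 48 and h_3·M_3 + 2h_3·M_4 = 6(s'(4) - Δ_3) = 3.
Solving: M_0 = 1815/56, M_1 = -471/28, M_2 = -57/8, M_3 = 429/28, M_4 = -345/56.
On [0, 1], s(x) = 5 - 5·x + 1815/112·x² - 919/112·x³.
With x = 1/3: s(1/3) = 7303/1512.

4.8300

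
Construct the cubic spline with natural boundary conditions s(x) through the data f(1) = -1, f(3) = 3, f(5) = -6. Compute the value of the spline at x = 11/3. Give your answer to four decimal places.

1.2037

With M_i denoting the second derivative at x_i, h_i = 2, 2, and Δ_i = (y_(i+1) − y_i)/h_i = 2, -9/2:
  2·M_0 + 8·M_1 + 2·M_2 = 6(Δ_1 - Δ_0) = -39
Natural end conditions: M_0 = M_2 = 0.
Forward elimination and back-substitution give M_0 = 0, M_1 = -39/8, M_2 = 0.
On [3, 5], s(x) = 3 - 5/4·(x - 3) - 39/16·(x - 3)² + 13/32·(x - 3)³.
With (x - 3) = 2/3: s(11/3) = 65/54.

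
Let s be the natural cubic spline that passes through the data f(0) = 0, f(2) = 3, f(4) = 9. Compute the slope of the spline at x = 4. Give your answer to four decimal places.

3.3750

Write m_i for s''(x_i). With h_i = 2, 2 and divided differences Δ_i = 3/2, 3, the continuity of s' gives the tridiagonal system
  2·m_0 + 8·m_1 + 2·m_2 = 6(Δ_1 - Δ_0) = 9
Natural end conditions: m_0 = m_2 = 0.
Hence m_0 = 0, m_1 = 9/8, m_2 = 0.
On [2, 4], s'(x) = b_1 + 2c_1·(x - 2) + 3d_1·(x - 2)² with b_1 = Δ_1 - h_1(2m_1 + m_2)/6 = 9/4, c_1 = m_1/2 = 9/16, d_1 = (m_2 - m_1)/(6h_1) = -3/32. So s'(4) = 27/8.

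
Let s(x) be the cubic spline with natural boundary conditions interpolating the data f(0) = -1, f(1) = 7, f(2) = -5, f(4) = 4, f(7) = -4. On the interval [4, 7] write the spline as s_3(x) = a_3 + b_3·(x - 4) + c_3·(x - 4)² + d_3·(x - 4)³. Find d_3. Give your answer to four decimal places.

Put σ_i = s'' at the i-th knot. Here h = (1, 1, 2, 3) and Δ = (8, -12, 9/2, -8/3), so the interior equations h_(i-1)·σ_(i-1) + 2(h_(i-1)+h_i)·σ_i + h_i·σ_(i+1) = 6(Δ_i − Δ_(i-1)) read
  1·σ_0 + 4·σ_1 + 1·σ_2 = 6(Δ_1 - Δ_0) = -120
  1·σ_1 + 6·σ_2 + 2·σ_3 = 6(Δ_2 - Δ_1) = 99
  2·σ_2 + 10·σ_3 + 3·σ_4 = 6(Δ_3 - Δ_2) = -43
Natural end conditions: σ_0 = σ_4 = 0.
Hence σ_0 = 0, σ_1 = -3898/107, σ_2 = 2752/107, σ_3 = -2021/214, σ_4 = 0.
On [4, 7], with s_3(x) = a_3 + b_3·(x - 4) + c_3·(x - 4)² + d_3·(x - 4)³: c_3 = σ_3/2 = -2021/428, d_3 = (σ_4 - σ_3)/(6h_3) = 2021/3852, b_3 = Δ_3 - h_3(2σ_3 + σ_4)/6 = 4351/642.

0.5247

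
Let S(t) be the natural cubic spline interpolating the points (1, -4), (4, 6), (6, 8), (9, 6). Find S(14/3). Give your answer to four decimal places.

Let σ_i = S''(x_i). Step sizes h_i = 3, 2, 3; slopes of the chords Δ_i = (y_(i+1) - y_i)/h_i = 10/3, 1, -2/3.
  3·σ_0 + 10·σ_1 + 2·σ_2 = 6(Δ_1 - Δ_0) = -14
  2·σ_1 + 10·σ_2 + 3·σ_3 = 6(Δ_2 - Δ_1) = -10
Natural end conditions: σ_0 = σ_3 = 0.
Forward elimination and back-substitution give σ_0 = 0, σ_1 = -5/4, σ_2 = -3/4, σ_3 = 0.
On [4, 6], S(t) = 6 + 25/12·(t - 4) - 5/8·(t - 4)² + 1/24·(t - 4)³.
With (t - 4) = 2/3: S(14/3) = 577/81.

7.1235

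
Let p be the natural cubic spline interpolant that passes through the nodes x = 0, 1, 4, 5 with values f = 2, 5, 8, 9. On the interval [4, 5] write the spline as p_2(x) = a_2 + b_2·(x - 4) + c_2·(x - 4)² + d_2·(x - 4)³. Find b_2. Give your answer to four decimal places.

0.7818

Let σ_i = p''(x_i). Step sizes h_i = 1, 3, 1; slopes of the chords Δ_i = (y_(i+1) - y_i)/h_i = 3, 1, 1.
  1·σ_0 + 8·σ_1 + 3·σ_2 = 6(Δ_1 - Δ_0) = -12
  3·σ_1 + 8·σ_2 + 1·σ_3 = 6(Δ_2 - Δ_1) = 0
Natural end conditions: σ_0 = σ_3 = 0.
Solving: σ_0 = 0, σ_1 = -96/55, σ_2 = 36/55, σ_3 = 0.
On [4, 5], with p_2(x) = a_2 + b_2·(x - 4) + c_2·(x - 4)² + d_2·(x - 4)³: c_2 = σ_2/2 = 18/55, d_2 = (σ_3 - σ_2)/(6h_2) = -6/55, b_2 = Δ_2 - h_2(2σ_2 + σ_3)/6 = 43/55.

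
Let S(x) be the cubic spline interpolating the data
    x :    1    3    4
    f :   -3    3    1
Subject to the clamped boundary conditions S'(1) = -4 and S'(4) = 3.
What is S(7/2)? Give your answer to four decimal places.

With m_i denoting the second derivative at x_i, h_i = 2, 1, and Δ_i = (y_(i+1) − y_i)/h_i = 3, -2:
  2·m_0 + 6·m_1 + 1·m_2 = 6(Δ_1 - Δ_0) = -30
Clamped end conditions give two more equations: 2h_0·m_0 + h_0·m_1 = 6(Δ_0 - S'(1)) = 42 and h_1·m_1 + 2h_1·m_2 = 6(S'(4) - Δ_1) = 30.
Hence m_0 = 107/6, m_1 = -44/3, m_2 = 67/3.
On [3, 4], S(x) = 3 - 5/6·(x - 3) - 22/3·(x - 3)² + 37/6·(x - 3)³.
With (x - 3) = 1/2: S(7/2) = 73/48.

1.5208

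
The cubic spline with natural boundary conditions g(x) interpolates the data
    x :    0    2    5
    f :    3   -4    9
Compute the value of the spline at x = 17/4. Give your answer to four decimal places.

4.0977

Write m_i for g''(x_i). With h_i = 2, 3 and divided differences Δ_i = -7/2, 13/3, the continuity of g' gives the tridiagonal system
  2·m_0 + 10·m_1 + 3·m_2 = 6(Δ_1 - Δ_0) = 47
Natural end conditions: m_0 = m_2 = 0.
Hence m_0 = 0, m_1 = 47/10, m_2 = 0.
On [2, 5], g(x) = -4 - 11/30·(x - 2) + 47/20·(x - 2)² - 47/180·(x - 2)³.
With (x - 2) = 9/4: g(17/4) = 1049/256.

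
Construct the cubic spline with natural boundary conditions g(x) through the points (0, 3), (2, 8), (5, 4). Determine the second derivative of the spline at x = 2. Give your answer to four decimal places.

-2.3000

Put M_i = g'' at the i-th knot. Here h = (2, 3) and Δ = (5/2, -4/3), so the interior equations h_(i-1)·M_(i-1) + 2(h_(i-1)+h_i)·M_i + h_i·M_(i+1) = 6(Δ_i − Δ_(i-1)) read
  2·M_0 + 10·M_1 + 3·M_2 = 6(Δ_1 - Δ_0) = -23
Natural end conditions: M_0 = M_2 = 0.
Solving the tridiagonal system: M_0 = 0, M_1 = -23/10, M_2 = 0.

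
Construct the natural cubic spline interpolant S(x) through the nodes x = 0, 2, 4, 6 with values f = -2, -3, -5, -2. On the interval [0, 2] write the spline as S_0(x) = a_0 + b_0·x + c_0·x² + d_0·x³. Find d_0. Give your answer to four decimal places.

-0.0750

Put M_i = S'' at the i-th knot. Here h = (2, 2, 2) and Δ = (-1/2, -1, 3/2), so the interior equations h_(i-1)·M_(i-1) + 2(h_(i-1)+h_i)·M_i + h_i·M_(i+1) = 6(Δ_i − Δ_(i-1)) read
  2·M_0 + 8·M_1 + 2·M_2 = 6(Δ_1 - Δ_0) = -3
  2·M_1 + 8·M_2 + 2·M_3 = 6(Δ_2 - Δ_1) = 15
Natural end conditions: M_0 = M_3 = 0.
Forward elimination and back-substitution give M_0 = 0, M_1 = -9/10, M_2 = 21/10, M_3 = 0.
On [0, 2], with S_0(x) = a_0 + b_0·x + c_0·x² + d_0·x³: c_0 = M_0/2 = 0, d_0 = (M_1 - M_0)/(6h_0) = -3/40, b_0 = Δ_0 - h_0(2M_0 + M_1)/6 = -1/5.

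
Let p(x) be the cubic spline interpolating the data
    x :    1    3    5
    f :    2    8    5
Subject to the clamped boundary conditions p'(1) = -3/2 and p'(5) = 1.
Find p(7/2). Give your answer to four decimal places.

Let M_i = p''(x_i). Step sizes h_i = 2, 2; slopes of the chords Δ_i = (y_(i+1) - y_i)/h_i = 3, -3/2.
  2·M_0 + 8·M_1 + 2·M_2 = 6(Δ_1 - Δ_0) = -27
Clamped end conditions give two more equations: 2h_0·M_0 + h_0·M_1 = 6(Δ_0 - p'(1)) = 27 and h_1·M_1 + 2h_1·M_2 = 6(p'(5) - Δ_1) = 15.
Forward elimination and back-substitution give M_0 = 43/4, M_1 = -8, M_2 = 31/4.
On [3, 5], p(x) = 8 + 5/4·(x - 3) - 4·(x - 3)² + 21/16·(x - 3)³.
With (x - 3) = 1/2: p(7/2) = 997/128.

7.7891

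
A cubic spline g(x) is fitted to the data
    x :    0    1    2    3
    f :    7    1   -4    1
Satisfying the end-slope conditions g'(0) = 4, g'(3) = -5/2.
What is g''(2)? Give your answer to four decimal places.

With M_i denoting the second derivative at x_i, h_i = 1, 1, 1, and Δ_i = (y_(i+1) − y_i)/h_i = -6, -5, 5:
  1·M_0 + 4·M_1 + 1·M_2 = 6(Δ_1 - Δ_0) = 6
  1·M_1 + 4·M_2 + 1·M_3 = 6(Δ_2 - Δ_1) = 60
Clamped end conditions give two more equations: 2h_0·M_0 + h_0·M_1 = 6(Δ_0 - g'(0)) = -60 and h_2·M_2 + 2h_2·M_3 = 6(g'(3) - Δ_2) = -45.
Solving the tridiagonal system: M_0 = -479/15, M_1 = 58/15, M_2 = 337/15, M_3 = -506/15.

22.4667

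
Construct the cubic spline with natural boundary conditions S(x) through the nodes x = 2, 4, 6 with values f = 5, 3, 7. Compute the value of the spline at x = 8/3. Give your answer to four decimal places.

3.8889

Write m_i for S''(x_i). With h_i = 2, 2 and divided differences Δ_i = -1, 2, the continuity of S' gives the tridiagonal system
  2·m_0 + 8·m_1 + 2·m_2 = 6(Δ_1 - Δ_0) = 18
Natural end conditions: m_0 = m_2 = 0.
Solving the tridiagonal system: m_0 = 0, m_1 = 9/4, m_2 = 0.
On [2, 4], S(x) = 5 - 7/4·(x - 2) + 0·(x - 2)² + 3/16·(x - 2)³.
With (x - 2) = 2/3: S(8/3) = 35/9.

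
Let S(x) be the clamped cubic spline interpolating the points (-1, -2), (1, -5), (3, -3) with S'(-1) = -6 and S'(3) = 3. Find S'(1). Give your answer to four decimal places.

Let σ_i = S''(x_i). Step sizes h_i = 2, 2; slopes of the chords Δ_i = (y_(i+1) - y_i)/h_i = -3/2, 1.
  2·σ_0 + 8·σ_1 + 2·σ_2 = 6(Δ_1 - Δ_0) = 15
Clamped end conditions give two more equations: 2h_0·σ_0 + h_0·σ_1 = 6(Δ_0 - S'(-1)) = 27 and h_1·σ_1 + 2h_1·σ_2 = 6(S'(3) - Δ_1) = 12.
Hence σ_0 = 57/8, σ_1 = -3/4, σ_2 = 27/8.
On [1, 3], S'(x) = b_1 + 2c_1·(x - 1) + 3d_1·(x - 1)² with b_1 = Δ_1 - h_1(2σ_1 + σ_2)/6 = 3/8, c_1 = σ_1/2 = -3/8, d_1 = (σ_2 - σ_1)/(6h_1) = 11/32. So S'(1) = 3/8.

0.3750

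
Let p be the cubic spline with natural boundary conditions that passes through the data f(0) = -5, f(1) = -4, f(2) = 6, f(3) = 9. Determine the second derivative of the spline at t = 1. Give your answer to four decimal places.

17.2000

Let M_i = p''(x_i). Step sizes h_i = 1, 1, 1; slopes of the chords Δ_i = (y_(i+1) - y_i)/h_i = 1, 10, 3.
  1·M_0 + 4·M_1 + 1·M_2 = 6(Δ_1 - Δ_0) = 54
  1·M_1 + 4·M_2 + 1·M_3 = 6(Δ_2 - Δ_1) = -42
Natural end conditions: M_0 = M_3 = 0.
Hence M_0 = 0, M_1 = 86/5, M_2 = -74/5, M_3 = 0.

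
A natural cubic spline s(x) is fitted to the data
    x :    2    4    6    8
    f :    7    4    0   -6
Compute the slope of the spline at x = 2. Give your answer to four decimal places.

-1.4333

Write σ_i for s''(x_i). With h_i = 2, 2, 2 and divided differences Δ_i = -3/2, -2, -3, the continuity of s' gives the tridiagonal system
  2·σ_0 + 8·σ_1 + 2·σ_2 = 6(Δ_1 - Δ_0) = -3
  2·σ_1 + 8·σ_2 + 2·σ_3 = 6(Δ_2 - Δ_1) = -6
Natural end conditions: σ_0 = σ_3 = 0.
Solving: σ_0 = 0, σ_1 = -1/5, σ_2 = -7/10, σ_3 = 0.
On [2, 4], s'(x) = b_0 + 2c_0·(x - 2) + 3d_0·(x - 2)² with b_0 = Δ_0 - h_0(2σ_0 + σ_1)/6 = -43/30, c_0 = σ_0/2 = 0, d_0 = (σ_1 - σ_0)/(6h_0) = -1/60. So s'(2) = -43/30.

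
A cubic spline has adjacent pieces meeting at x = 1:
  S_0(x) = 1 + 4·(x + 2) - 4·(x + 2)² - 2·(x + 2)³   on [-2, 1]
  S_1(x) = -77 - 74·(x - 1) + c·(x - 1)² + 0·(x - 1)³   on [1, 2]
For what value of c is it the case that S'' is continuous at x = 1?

S_0''(x) = -8 - 12·(x + 2), so S_0''(1) = -44. On the right, S_1''(1) = 2c, so c = -22.

-22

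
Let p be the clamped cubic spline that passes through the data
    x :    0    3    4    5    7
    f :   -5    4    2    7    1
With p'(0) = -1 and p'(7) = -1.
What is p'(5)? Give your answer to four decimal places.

With M_i denoting the second derivative at x_i, h_i = 3, 1, 1, 2, and Δ_i = (y_(i+1) − y_i)/h_i = 3, -2, 5, -3:
  3·M_0 + 8·M_1 + 1·M_2 = 6(Δ_1 - Δ_0) = -30
  1·M_1 + 4·M_2 + 1·M_3 = 6(Δ_2 - Δ_1) = 42
  1·M_2 + 6·M_3 + 2·M_4 = 6(Δ_3 - Δ_2) = -48
Clamped end conditions give two more equations: 2h_0·M_0 + h_0·M_1 = 6(Δ_0 - p'(0)) = 24 and h_3·M_3 + 2h_3·M_4 = 6(p'(7) - Δ_3) = 12.
Solving: M_0 = 670/79, M_1 = -708/79, M_2 = 1284/79, M_3 = -1110/79, M_4 = 792/79.
On [5, 7], p'(x) = b_3 + 2c_3·(x - 5) + 3d_3·(x - 5)² with b_3 = Δ_3 - h_3(2M_3 + M_4)/6 = 239/79, c_3 = M_3/2 = -555/79, d_3 = (M_4 - M_3)/(6h_3) = 317/158. So p'(5) = 239/79.

3.0253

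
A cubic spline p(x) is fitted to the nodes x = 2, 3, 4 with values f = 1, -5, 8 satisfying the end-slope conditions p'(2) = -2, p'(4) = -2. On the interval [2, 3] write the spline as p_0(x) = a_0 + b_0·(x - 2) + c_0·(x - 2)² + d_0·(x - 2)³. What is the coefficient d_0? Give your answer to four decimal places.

Let m_i = p''(x_i). Step sizes h_i = 1, 1; slopes of the chords Δ_i = (y_(i+1) - y_i)/h_i = -6, 13.
  1·m_0 + 4·m_1 + 1·m_2 = 6(Δ_1 - Δ_0) = 114
Clamped end conditions give two more equations: 2h_0·m_0 + h_0·m_1 = 6(Δ_0 - p'(2)) = -24 and h_1·m_1 + 2h_1·m_2 = 6(p'(4) - Δ_1) = -90.
Hence m_0 = -81/2, m_1 = 57, m_2 = -147/2.
On [2, 3], with p_0(x) = a_0 + b_0·(x - 2) + c_0·(x - 2)² + d_0·(x - 2)³: c_0 = m_0/2 = -81/4, d_0 = (m_1 - m_0)/(6h_0) = 65/4, b_0 = Δ_0 - h_0(2m_0 + m_1)/6 = -2.

16.2500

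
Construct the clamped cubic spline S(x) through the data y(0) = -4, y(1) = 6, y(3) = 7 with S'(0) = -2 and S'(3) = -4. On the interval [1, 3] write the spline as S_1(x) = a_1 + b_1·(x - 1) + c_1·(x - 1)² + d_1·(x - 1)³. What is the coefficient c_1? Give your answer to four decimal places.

-8.8333

Put σ_i = S'' at the i-th knot. Here h = (1, 2) and Δ = (10, 1/2), so the interior equations h_(i-1)·σ_(i-1) + 2(h_(i-1)+h_i)·σ_i + h_i·σ_(i+1) = 6(Δ_i − Δ_(i-1)) read
  1·σ_0 + 6·σ_1 + 2·σ_2 = 6(Δ_1 - Δ_0) = -57
Clamped end conditions give two more equations: 2h_0·σ_0 + h_0·σ_1 = 6(Δ_0 - S'(0)) = 72 and h_1·σ_1 + 2h_1·σ_2 = 6(S'(3) - Δ_1) = -27.
Hence σ_0 = 269/6, σ_1 = -53/3, σ_2 = 25/12.
On [1, 3], with S_1(x) = a_1 + b_1·(x - 1) + c_1·(x - 1)² + d_1·(x - 1)³: c_1 = σ_1/2 = -53/6, d_1 = (σ_2 - σ_1)/(6h_1) = 79/48, b_1 = Δ_1 - h_1(2σ_1 + σ_2)/6 = 139/12.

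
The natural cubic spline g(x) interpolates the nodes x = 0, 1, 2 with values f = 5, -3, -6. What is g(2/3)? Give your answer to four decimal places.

-0.7963

Let m_i = g''(x_i). Step sizes h_i = 1, 1; slopes of the chords Δ_i = (y_(i+1) - y_i)/h_i = -8, -3.
  1·m_0 + 4·m_1 + 1·m_2 = 6(Δ_1 - Δ_0) = 30
Natural end conditions: m_0 = m_2 = 0.
Solving: m_0 = 0, m_1 = 15/2, m_2 = 0.
On [0, 1], g(x) = 5 - 37/4·x + 0·x² + 5/4·x³.
With x = 2/3: g(2/3) = -43/54.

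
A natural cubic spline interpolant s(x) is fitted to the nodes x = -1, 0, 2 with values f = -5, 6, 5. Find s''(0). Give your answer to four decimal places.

Put M_i = s'' at the i-th knot. Here h = (1, 2) and Δ = (11, -1/2), so the interior equations h_(i-1)·M_(i-1) + 2(h_(i-1)+h_i)·M_i + h_i·M_(i+1) = 6(Δ_i − Δ_(i-1)) read
  1·M_0 + 6·M_1 + 2·M_2 = 6(Δ_1 - Δ_0) = -69
Natural end conditions: M_0 = M_2 = 0.
Forward elimination and back-substitution give M_0 = 0, M_1 = -23/2, M_2 = 0.

-11.5000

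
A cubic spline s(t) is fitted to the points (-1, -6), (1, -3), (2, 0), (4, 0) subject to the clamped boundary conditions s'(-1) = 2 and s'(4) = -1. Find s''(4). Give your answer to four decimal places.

0.2813

Let M_i = s''(x_i). Step sizes h_i = 2, 1, 2; slopes of the chords Δ_i = (y_(i+1) - y_i)/h_i = 3/2, 3, 0.
  2·M_0 + 6·M_1 + 1·M_2 = 6(Δ_1 - Δ_0) = 9
  1·M_1 + 6·M_2 + 2·M_3 = 6(Δ_2 - Δ_1) = -18
Clamped end conditions give two more equations: 2h_0·M_0 + h_0·M_1 = 6(Δ_0 - s'(-1)) = -3 and h_2·M_2 + 2h_2·M_3 = 6(s'(4) - Δ_2) = -6.
Solving the tridiagonal system: M_0 = -69/32, M_1 = 45/16, M_2 = -57/16, M_3 = 9/32.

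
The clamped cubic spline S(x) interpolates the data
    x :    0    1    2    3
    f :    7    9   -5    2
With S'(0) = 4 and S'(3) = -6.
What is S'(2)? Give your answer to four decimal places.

Write M_i for S''(x_i). With h_i = 1, 1, 1 and divided differences Δ_i = 2, -14, 7, the continuity of S' gives the tridiagonal system
  1·M_0 + 4·M_1 + 1·M_2 = 6(Δ_1 - Δ_0) = -96
  1·M_1 + 4·M_2 + 1·M_3 = 6(Δ_2 - Δ_1) = 126
Clamped end conditions give two more equations: 2h_0·M_0 + h_0·M_1 = 6(Δ_0 - S'(0)) = -12 and h_2·M_2 + 2h_2·M_3 = 6(S'(3) - Δ_2) = -78.
Solving the tridiagonal system: M_0 = 46/3, M_1 = -128/3, M_2 = 178/3, M_3 = -206/3.
On [2, 3], S'(x) = b_2 + 2c_2·(x - 2) + 3d_2·(x - 2)² with b_2 = Δ_2 - h_2(2M_2 + M_3)/6 = -4/3, c_2 = M_2/2 = 89/3, d_2 = (M_3 - M_2)/(6h_2) = -64/3. So S'(2) = -4/3.

-1.3333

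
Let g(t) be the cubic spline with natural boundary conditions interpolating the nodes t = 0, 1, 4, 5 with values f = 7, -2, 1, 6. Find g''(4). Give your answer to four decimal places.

0.2182

Write M_i for g''(x_i). With h_i = 1, 3, 1 and divided differences Δ_i = -9, 1, 5, the continuity of g' gives the tridiagonal system
  1·M_0 + 8·M_1 + 3·M_2 = 6(Δ_1 - Δ_0) = 60
  3·M_1 + 8·M_2 + 1·M_3 = 6(Δ_2 - Δ_1) = 24
Natural end conditions: M_0 = M_3 = 0.
Hence M_0 = 0, M_1 = 408/55, M_2 = 12/55, M_3 = 0.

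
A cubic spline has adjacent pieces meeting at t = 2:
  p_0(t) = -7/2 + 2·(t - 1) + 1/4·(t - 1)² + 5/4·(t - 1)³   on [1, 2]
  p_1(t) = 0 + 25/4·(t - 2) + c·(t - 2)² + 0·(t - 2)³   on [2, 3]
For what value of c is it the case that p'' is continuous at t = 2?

p_0''(t) = 1/2 + 15/2·(t - 1), so p_0''(2) = 8. On the right, p_1''(2) = 2c, so c = 4.

4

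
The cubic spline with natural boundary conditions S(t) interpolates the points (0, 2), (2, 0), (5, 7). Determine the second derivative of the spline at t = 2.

Let σ_i = S''(x_i). Step sizes h_i = 2, 3; slopes of the chords Δ_i = (y_(i+1) - y_i)/h_i = -1, 7/3.
  2·σ_0 + 10·σ_1 + 3·σ_2 = 6(Δ_1 - Δ_0) = 20
Natural end conditions: σ_0 = σ_2 = 0.
Forward elimination and back-substitution give σ_0 = 0, σ_1 = 2, σ_2 = 0.

2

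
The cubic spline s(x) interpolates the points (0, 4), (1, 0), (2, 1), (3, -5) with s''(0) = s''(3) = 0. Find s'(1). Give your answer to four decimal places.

-0.4000

Put σ_i = s'' at the i-th knot. Here h = (1, 1, 1) and Δ = (-4, 1, -6), so the interior equations h_(i-1)·σ_(i-1) + 2(h_(i-1)+h_i)·σ_i + h_i·σ_(i+1) = 6(Δ_i − Δ_(i-1)) read
  1·σ_0 + 4·σ_1 + 1·σ_2 = 6(Δ_1 - Δ_0) = 30
  1·σ_1 + 4·σ_2 + 1·σ_3 = 6(Δ_2 - Δ_1) = -42
Natural end conditions: σ_0 = σ_3 = 0.
Solving: σ_0 = 0, σ_1 = 54/5, σ_2 = -66/5, σ_3 = 0.
On [1, 2], s'(x) = b_1 + 2c_1·(x - 1) + 3d_1·(x - 1)² with b_1 = Δ_1 - h_1(2σ_1 + σ_2)/6 = -2/5, c_1 = σ_1/2 = 27/5, d_1 = (σ_2 - σ_1)/(6h_1) = -4. So s'(1) = -2/5.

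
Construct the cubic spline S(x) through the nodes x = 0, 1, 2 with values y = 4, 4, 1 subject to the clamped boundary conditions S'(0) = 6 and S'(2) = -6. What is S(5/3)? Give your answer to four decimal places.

Write M_i for S''(x_i). With h_i = 1, 1 and divided differences Δ_i = 0, -3, the continuity of S' gives the tridiagonal system
  1·M_0 + 4·M_1 + 1·M_2 = 6(Δ_1 - Δ_0) = -18
Clamped end conditions give two more equations: 2h_0·M_0 + h_0·M_1 = 6(Δ_0 - S'(0)) = -36 and h_1·M_1 + 2h_1·M_2 = 6(S'(2) - Δ_1) = -18.
Solving: M_0 = -39/2, M_1 = 3, M_2 = -21/2.
On [1, 2], S(x) = 4 - 9/4·(x - 1) + 3/2·(x - 1)² - 9/4·(x - 1)³.
With (x - 1) = 2/3: S(5/3) = 5/2.

2.5000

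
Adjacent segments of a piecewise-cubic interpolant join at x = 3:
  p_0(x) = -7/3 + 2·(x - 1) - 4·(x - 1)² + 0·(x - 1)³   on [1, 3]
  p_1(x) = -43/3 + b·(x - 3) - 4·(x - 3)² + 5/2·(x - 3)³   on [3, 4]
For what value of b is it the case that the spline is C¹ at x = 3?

-14

p_0'(x) = 2 - 8·(x - 1) + 0·(x - 1)², so p_0'(3) = -14. On the right, p_1'(3) = b, so b = -14.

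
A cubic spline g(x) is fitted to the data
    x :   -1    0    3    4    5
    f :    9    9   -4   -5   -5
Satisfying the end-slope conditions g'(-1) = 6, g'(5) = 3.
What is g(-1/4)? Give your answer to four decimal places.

9.7926

Let m_i = g''(x_i). Step sizes h_i = 1, 3, 1, 1; slopes of the chords Δ_i = (y_(i+1) - y_i)/h_i = 0, -13/3, -1, 0.
  1·m_0 + 8·m_1 + 3·m_2 = 6(Δ_1 - Δ_0) = -26
  3·m_1 + 8·m_2 + 1·m_3 = 6(Δ_2 - Δ_1) = 20
  1·m_2 + 4·m_3 + 1·m_4 = 6(Δ_3 - Δ_2) = 6
Clamped end conditions give two more equations: 2h_0·m_0 + h_0·m_1 = 6(Δ_0 - g'(-1)) = -36 and h_3·m_3 + 2h_3·m_4 = 6(g'(5) - Δ_3) = 18.
Solving: m_0 = -1907/114, m_1 = -145/57, m_2 = 421/114, m_3 = -109/57, m_4 = 1135/114.
On [-1, 0], g(x) = 9 + 6·(x + 1) - 1907/228·(x + 1)² + 539/228·(x + 1)³.
With (x + 1) = 3/4: g(-1/4) = 47631/4864.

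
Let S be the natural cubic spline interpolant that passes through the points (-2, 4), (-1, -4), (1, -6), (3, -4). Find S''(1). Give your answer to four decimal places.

-0.2727

Let σ_i = S''(x_i). Step sizes h_i = 1, 2, 2; slopes of the chords Δ_i = (y_(i+1) - y_i)/h_i = -8, -1, 1.
  1·σ_0 + 6·σ_1 + 2·σ_2 = 6(Δ_1 - Δ_0) = 42
  2·σ_1 + 8·σ_2 + 2·σ_3 = 6(Δ_2 - Δ_1) = 12
Natural end conditions: σ_0 = σ_3 = 0.
Hence σ_0 = 0, σ_1 = 78/11, σ_2 = -3/11, σ_3 = 0.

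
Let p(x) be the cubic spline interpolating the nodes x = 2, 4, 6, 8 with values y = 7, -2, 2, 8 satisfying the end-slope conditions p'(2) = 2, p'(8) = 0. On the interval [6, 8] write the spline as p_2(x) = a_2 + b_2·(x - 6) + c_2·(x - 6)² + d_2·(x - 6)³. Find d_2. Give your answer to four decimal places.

-0.3417

Write σ_i for p''(x_i). With h_i = 2, 2, 2 and divided differences Δ_i = -9/2, 2, 3, the continuity of p' gives the tridiagonal system
  2·σ_0 + 8·σ_1 + 2·σ_2 = 6(Δ_1 - Δ_0) = 39
  2·σ_1 + 8·σ_2 + 2·σ_3 = 6(Δ_2 - Δ_1) = 6
Clamped end conditions give two more equations: 2h_0·σ_0 + h_0·σ_1 = 6(Δ_0 - p'(2)) = -39 and h_2·σ_2 + 2h_2·σ_3 = 6(p'(8) - Δ_2) = -18.
Solving: σ_0 = -419/30, σ_1 = 253/30, σ_2 = -4/15, σ_3 = -131/30.
On [6, 8], with p_2(x) = a_2 + b_2·(x - 6) + c_2·(x - 6)² + d_2·(x - 6)³: c_2 = σ_2/2 = -2/15, d_2 = (σ_3 - σ_2)/(6h_2) = -41/120, b_2 = Δ_2 - h_2(2σ_2 + σ_3)/6 = 139/30.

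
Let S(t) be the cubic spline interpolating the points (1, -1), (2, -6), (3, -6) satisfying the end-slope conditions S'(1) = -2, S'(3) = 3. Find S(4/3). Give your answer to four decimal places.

-2.2963

With M_i denoting the second derivative at x_i, h_i = 1, 1, and Δ_i = (y_(i+1) − y_i)/h_i = -5, 0:
  1·M_0 + 4·M_1 + 1·M_2 = 6(Δ_1 - Δ_0) = 30
Clamped end conditions give two more equations: 2h_0·M_0 + h_0·M_1 = 6(Δ_0 - S'(1)) = -18 and h_1·M_1 + 2h_1·M_2 = 6(S'(3) - Δ_1) = 18.
Forward elimination and back-substitution give M_0 = -14, M_1 = 10, M_2 = 4.
On [1, 2], S(t) = -1 - 2·(t - 1) - 7·(t - 1)² + 4·(t - 1)³.
With (t - 1) = 1/3: S(4/3) = -62/27.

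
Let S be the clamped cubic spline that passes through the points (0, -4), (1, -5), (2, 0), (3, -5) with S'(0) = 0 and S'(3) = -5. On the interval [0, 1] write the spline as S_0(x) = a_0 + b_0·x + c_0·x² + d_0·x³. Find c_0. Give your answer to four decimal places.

Write M_i for S''(x_i). With h_i = 1, 1, 1 and divided differences Δ_i = -1, 5, -5, the continuity of S' gives the tridiagonal system
  1·M_0 + 4·M_1 + 1·M_2 = 6(Δ_1 - Δ_0) = 36
  1·M_1 + 4·M_2 + 1·M_3 = 6(Δ_2 - Δ_1) = -60
Clamped end conditions give two more equations: 2h_0·M_0 + h_0·M_1 = 6(Δ_0 - S'(0)) = -6 and h_2·M_2 + 2h_2·M_3 = 6(S'(3) - Δ_2) = 0.
Solving the tridiagonal system: M_0 = -176/15, M_1 = 262/15, M_2 = -332/15, M_3 = 166/15.
On [0, 1], with S_0(x) = a_0 + b_0·x + c_0·x² + d_0·x³: c_0 = M_0/2 = -88/15, d_0 = (M_1 - M_0)/(6h_0) = 73/15, b_0 = Δ_0 - h_0(2M_0 + M_1)/6 = 0.

-5.8667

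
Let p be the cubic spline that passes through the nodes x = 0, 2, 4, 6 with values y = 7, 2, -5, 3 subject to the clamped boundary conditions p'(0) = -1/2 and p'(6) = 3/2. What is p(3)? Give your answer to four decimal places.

Write σ_i for p''(x_i). With h_i = 2, 2, 2 and divided differences Δ_i = -5/2, -7/2, 4, the continuity of p' gives the tridiagonal system
  2·σ_0 + 8·σ_1 + 2·σ_2 = 6(Δ_1 - Δ_0) = -6
  2·σ_1 + 8·σ_2 + 2·σ_3 = 6(Δ_2 - Δ_1) = 45
Clamped end conditions give two more equations: 2h_0·σ_0 + h_0·σ_1 = 6(Δ_0 - p'(0)) = -12 and h_2·σ_2 + 2h_2·σ_3 = 6(p'(6) - Δ_2) = -15.
Solving: σ_0 = -11/6, σ_1 = -7/3, σ_2 = 49/6, σ_3 = -47/6.
On [2, 4], p(x) = 2 - 14/3·(x - 2) - 7/6·(x - 2)² + 7/8·(x - 2)³.
With (x - 2) = 1: p(3) = -71/24.

-2.9583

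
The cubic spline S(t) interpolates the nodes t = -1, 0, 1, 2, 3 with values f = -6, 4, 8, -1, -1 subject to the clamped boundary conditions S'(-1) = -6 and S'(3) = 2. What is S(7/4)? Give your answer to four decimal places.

0.9629

Write σ_i for S''(x_i). With h_i = 1, 1, 1, 1 and divided differences Δ_i = 10, 4, -9, 0, the continuity of S' gives the tridiagonal system
  1·σ_0 + 4·σ_1 + 1·σ_2 = 6(Δ_1 - Δ_0) = -36
  1·σ_1 + 4·σ_2 + 1·σ_3 = 6(Δ_2 - Δ_1) = -78
  1·σ_2 + 4·σ_3 + 1·σ_4 = 6(Δ_3 - Δ_2) = 54
Clamped end conditions give two more equations: 2h_0·σ_0 + h_0·σ_1 = 6(Δ_0 - S'(-1)) = 96 and h_3·σ_3 + 2h_3·σ_4 = 6(S'(3) - Δ_3) = 12.
Solving the tridiagonal system: σ_0 = 1601/28, σ_1 = -257/14, σ_2 = -79/4, σ_3 = 271/14, σ_4 = -103/28.
On [1, 2], S(t) = 8 - 79/14·(t - 1) - 79/8·(t - 1)² + 365/56·(t - 1)³.
With (t - 1) = 3/4: S(7/4) = 493/512.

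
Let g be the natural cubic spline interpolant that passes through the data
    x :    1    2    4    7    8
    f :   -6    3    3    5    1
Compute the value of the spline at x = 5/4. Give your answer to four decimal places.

With M_i denoting the second derivative at x_i, h_i = 1, 2, 3, 1, and Δ_i = (y_(i+1) − y_i)/h_i = 9, 0, 2/3, -4:
  1·M_0 + 6·M_1 + 2·M_2 = 6(Δ_1 - Δ_0) = -54
  2·M_1 + 10·M_2 + 3·M_3 = 6(Δ_2 - Δ_1) = 4
  3·M_2 + 8·M_3 + 1·M_4 = 6(Δ_3 - Δ_2) = -28
Natural end conditions: M_0 = M_4 = 0.
Forward elimination and back-substitution give M_0 = 0, M_1 = -2033/197, M_2 = 780/197, M_3 = -982/197, M_4 = 0.
On [1, 2], g(x) = -6 + 12671/1182·(x - 1) + 0·(x - 1)² - 2033/1182·(x - 1)³.
With (x - 1) = 1/4: g(5/4) = -84395/25216.

-3.3469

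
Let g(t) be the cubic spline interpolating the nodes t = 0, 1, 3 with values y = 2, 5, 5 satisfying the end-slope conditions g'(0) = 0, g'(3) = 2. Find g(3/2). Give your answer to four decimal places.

5.5625

Put M_i = g'' at the i-th knot. Here h = (1, 2) and Δ = (3, 0), so the interior equations h_(i-1)·M_(i-1) + 2(h_(i-1)+h_i)·M_i + h_i·M_(i+1) = 6(Δ_i − Δ_(i-1)) read
  1·M_0 + 6·M_1 + 2·M_2 = 6(Δ_1 - Δ_0) = -18
Clamped end conditions give two more equations: 2h_0·M_0 + h_0·M_1 = 6(Δ_0 - g'(0)) = 18 and h_1·M_1 + 2h_1·M_2 = 6(g'(3) - Δ_1) = 12.
Forward elimination and back-substitution give M_0 = 38/3, M_1 = -22/3, M_2 = 20/3.
On [1, 3], g(t) = 5 + 8/3·(t - 1) - 11/3·(t - 1)² + 7/6·(t - 1)³.
With (t - 1) = 1/2: g(3/2) = 89/16.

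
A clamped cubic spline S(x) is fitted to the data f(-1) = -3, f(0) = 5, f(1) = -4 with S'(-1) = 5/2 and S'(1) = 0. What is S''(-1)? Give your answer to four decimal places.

40.7500

Write M_i for S''(x_i). With h_i = 1, 1 and divided differences Δ_i = 8, -9, the continuity of S' gives the tridiagonal system
  1·M_0 + 4·M_1 + 1·M_2 = 6(Δ_1 - Δ_0) = -102
Clamped end conditions give two more equations: 2h_0·M_0 + h_0·M_1 = 6(Δ_0 - S'(-1)) = 33 and h_1·M_1 + 2h_1·M_2 = 6(S'(1) - Δ_1) = 54.
Solving: M_0 = 163/4, M_1 = -97/2, M_2 = 205/4.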